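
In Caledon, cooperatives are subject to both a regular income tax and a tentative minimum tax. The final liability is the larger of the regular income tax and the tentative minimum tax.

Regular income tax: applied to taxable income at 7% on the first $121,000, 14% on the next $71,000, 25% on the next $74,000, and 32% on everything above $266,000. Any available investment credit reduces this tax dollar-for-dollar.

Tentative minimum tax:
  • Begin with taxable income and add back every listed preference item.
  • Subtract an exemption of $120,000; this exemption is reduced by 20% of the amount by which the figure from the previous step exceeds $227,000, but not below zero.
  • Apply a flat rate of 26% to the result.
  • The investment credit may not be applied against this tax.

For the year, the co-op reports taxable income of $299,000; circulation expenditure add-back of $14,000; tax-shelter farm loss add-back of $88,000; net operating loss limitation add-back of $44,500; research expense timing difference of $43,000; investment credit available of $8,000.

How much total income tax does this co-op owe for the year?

Regular income tax:
  $121,000 × 7% = $8,470
  $71,000 × 14% = $9,940
  $74,000 × 25% = $18,500
  $33,000 × 32% = $10,560
  → $47,470
  Less investment credit $8,000 → $39,470

Tentative minimum tax:
  Adjusted income: $299,000 + $14,000 + $88,000 + $44,500 + $43,000 = $488,500
  Exemption: $120,000 − 20% × ($488,500 − $227,000) = $120,000 − $52,300 = $67,700
  Base: $488,500 − $67,700 = $420,800
  $420,800 × 26% = $109,408

$109,408 > $39,470, so the tentative minimum tax is the binding amount.

$109,408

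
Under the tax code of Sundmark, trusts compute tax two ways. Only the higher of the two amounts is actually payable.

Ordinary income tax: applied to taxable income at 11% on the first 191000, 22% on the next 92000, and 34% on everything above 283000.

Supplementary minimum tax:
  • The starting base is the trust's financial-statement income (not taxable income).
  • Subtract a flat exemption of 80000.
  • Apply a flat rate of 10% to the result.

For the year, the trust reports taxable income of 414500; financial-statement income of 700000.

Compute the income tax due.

85960

Supplementary minimum tax:
  Base (financial-statement income): 700000
  Less exemption 80000 → base 620000
  620000 × 10% = 62000

Ordinary income tax:
  191000 × 11% = 21010
  92000 × 22% = 20240
  131500 × 34% = 44710
  → 85960

85960 > 62000, so the ordinary income tax governs.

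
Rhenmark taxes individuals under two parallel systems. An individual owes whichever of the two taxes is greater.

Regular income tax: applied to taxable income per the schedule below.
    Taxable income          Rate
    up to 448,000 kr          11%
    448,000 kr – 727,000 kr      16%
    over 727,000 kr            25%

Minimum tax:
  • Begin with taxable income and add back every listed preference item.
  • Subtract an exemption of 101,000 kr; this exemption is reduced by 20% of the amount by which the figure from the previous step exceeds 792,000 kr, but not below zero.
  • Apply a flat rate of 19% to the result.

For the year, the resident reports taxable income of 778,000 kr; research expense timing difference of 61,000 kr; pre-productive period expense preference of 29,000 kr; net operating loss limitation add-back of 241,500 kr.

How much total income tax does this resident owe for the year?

Regular income tax:
  448,000 kr × 11% = 49,280 kr
  279,000 kr × 16% = 44,640 kr
  51,000 kr × 25% = 12,750 kr
  → 106,670 kr

Minimum tax:
  Adjusted income: 778,000 kr + 61,000 kr + 29,000 kr + 241,500 kr = 1,109,500 kr
  Exemption: 101,000 kr − 20% × (1,109,500 kr − 792,000 kr) = 101,000 kr − 63,500 kr = 37,500 kr
  Base: 1,109,500 kr − 37,500 kr = 1,072,000 kr
  1,072,000 kr × 19% = 203,680 kr

203,680 kr > 106,670 kr, so the minimum tax is the binding amount.

203,680 kr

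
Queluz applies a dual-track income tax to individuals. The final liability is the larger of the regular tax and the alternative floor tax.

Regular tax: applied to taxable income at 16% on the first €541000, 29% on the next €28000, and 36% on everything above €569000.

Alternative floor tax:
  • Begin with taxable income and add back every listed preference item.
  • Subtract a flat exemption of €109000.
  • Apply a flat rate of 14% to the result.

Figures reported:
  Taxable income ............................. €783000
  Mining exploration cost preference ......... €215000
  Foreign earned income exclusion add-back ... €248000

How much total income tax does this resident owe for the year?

Alternative floor tax:
  Adjusted income: €783000 + €215000 + €248000 = €1246000
  Less exemption €109000 → base €1137000
  €1137000 × 14% = €159180

Regular tax:
  €541000 × 16% = €86560
  €28000 × 29% = €8120
  €214000 × 36% = €77040
  → €171720

€171720 > €159180, so the regular tax governs.

€171720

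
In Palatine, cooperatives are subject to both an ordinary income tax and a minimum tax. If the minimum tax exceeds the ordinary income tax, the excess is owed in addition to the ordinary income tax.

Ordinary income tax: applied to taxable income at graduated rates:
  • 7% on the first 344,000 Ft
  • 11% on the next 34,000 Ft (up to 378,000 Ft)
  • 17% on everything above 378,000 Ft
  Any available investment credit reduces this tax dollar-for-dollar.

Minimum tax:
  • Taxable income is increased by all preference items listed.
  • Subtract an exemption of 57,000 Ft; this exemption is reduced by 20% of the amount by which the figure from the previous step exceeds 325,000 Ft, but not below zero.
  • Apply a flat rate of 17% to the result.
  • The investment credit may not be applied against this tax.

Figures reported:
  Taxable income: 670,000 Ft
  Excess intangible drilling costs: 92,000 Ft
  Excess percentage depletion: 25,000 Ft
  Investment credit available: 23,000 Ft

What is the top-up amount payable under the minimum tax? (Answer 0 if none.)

79,330 Ft

Minimum tax:
  Adjusted income: 670,000 Ft + 92,000 Ft + 25,000 Ft = 787,000 Ft
  Exemption: 20% × (787,000 Ft − 325,000 Ft) = 92,400 Ft ≥ 57,000 Ft, so the exemption is fully phased out
  Base: 787,000 Ft − 0 Ft = 787,000 Ft
  787,000 Ft × 17% = 133,790 Ft

Ordinary income tax:
  344,000 Ft × 7% = 24,080 Ft
  34,000 Ft × 11% = 3,740 Ft
  292,000 Ft × 17% = 49,640 Ft
  → 77,460 Ft
  Less investment credit 23,000 Ft → 54,460 Ft

Excess of minimum tax over ordinary income tax: 133,790 Ft − 54,460 Ft = 79,330 Ft.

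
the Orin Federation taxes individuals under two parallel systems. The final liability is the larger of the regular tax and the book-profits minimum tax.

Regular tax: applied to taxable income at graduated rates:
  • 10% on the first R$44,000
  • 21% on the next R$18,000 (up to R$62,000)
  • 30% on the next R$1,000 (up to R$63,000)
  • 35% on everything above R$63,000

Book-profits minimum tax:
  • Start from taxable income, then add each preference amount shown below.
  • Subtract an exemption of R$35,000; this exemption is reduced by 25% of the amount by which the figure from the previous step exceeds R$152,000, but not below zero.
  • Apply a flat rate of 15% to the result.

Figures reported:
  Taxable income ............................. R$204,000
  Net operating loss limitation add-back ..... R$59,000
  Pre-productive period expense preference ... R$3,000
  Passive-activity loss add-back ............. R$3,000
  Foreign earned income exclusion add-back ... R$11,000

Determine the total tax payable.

R$57,830

Book-profits minimum tax:
  Adjusted income: R$204,000 + R$59,000 + R$3,000 + R$3,000 + R$11,000 = R$280,000
  Exemption: R$35,000 − 25% × (R$280,000 − R$152,000) = R$35,000 − R$32,000 = R$3,000
  Base: R$280,000 − R$3,000 = R$277,000
  R$277,000 × 15% = R$41,550

Regular tax:
  R$44,000 × 10% = R$4,400
  R$18,000 × 21% = R$3,780
  R$1,000 × 30% = R$300
  R$141,000 × 35% = R$49,350
  → R$57,830

R$57,830 > R$41,550, so the regular tax governs.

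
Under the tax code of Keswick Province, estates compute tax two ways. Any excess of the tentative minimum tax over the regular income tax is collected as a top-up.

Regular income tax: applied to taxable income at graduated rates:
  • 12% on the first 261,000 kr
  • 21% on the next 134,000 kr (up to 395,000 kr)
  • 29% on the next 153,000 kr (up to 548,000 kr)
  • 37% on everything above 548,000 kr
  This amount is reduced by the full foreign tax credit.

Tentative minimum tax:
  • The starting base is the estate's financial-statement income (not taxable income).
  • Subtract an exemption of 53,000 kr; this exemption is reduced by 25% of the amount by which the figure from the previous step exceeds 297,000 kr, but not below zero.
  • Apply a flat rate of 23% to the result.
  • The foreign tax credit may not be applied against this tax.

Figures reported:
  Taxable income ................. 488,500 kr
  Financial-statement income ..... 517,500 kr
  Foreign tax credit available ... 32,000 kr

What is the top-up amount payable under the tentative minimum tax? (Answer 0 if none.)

Regular income tax:
  261,000 kr × 12% = 31,320 kr
  134,000 kr × 21% = 28,140 kr
  93,500 kr × 29% = 27,115 kr
  → 86,575 kr
  Less foreign tax credit 32,000 kr → 54,575 kr

Tentative minimum tax:
  Base (financial-statement income): 517,500 kr
  Exemption: 25% × (517,500 kr − 297,000 kr) = 55,125 kr ≥ 53,000 kr, so the exemption is fully phased out
  Base: 517,500 kr − 0 kr = 517,500 kr
  517,500 kr × 23% = 119,025 kr

Excess of tentative minimum tax over regular income tax: 119,025 kr − 54,575 kr = 64,450 kr.

64,450 kr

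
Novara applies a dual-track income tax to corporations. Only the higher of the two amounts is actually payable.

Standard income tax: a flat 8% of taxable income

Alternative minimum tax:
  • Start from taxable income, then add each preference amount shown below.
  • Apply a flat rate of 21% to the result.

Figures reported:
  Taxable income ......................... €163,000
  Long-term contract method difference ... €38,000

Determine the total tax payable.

€42,210

Standard income tax:
  €163,000 × 8% = €13,040

Alternative minimum tax:
  Adjusted income: €163,000 + €38,000 = €201,000
  €201,000 × 21% = €42,210

€42,210 > €13,040, so the alternative minimum tax is the binding amount.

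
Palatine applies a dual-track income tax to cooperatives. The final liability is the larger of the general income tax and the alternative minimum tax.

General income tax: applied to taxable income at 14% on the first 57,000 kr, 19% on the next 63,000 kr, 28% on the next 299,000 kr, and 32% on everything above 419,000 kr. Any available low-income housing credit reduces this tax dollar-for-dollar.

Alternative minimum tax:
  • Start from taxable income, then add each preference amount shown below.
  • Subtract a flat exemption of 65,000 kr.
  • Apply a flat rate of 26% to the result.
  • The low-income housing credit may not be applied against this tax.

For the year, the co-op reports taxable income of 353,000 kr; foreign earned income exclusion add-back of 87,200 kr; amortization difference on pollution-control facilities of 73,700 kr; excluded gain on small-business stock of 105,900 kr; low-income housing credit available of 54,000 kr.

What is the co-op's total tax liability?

144,248 kr

General income tax:
  57,000 kr × 14% = 7,980 kr
  63,000 kr × 19% = 11,970 kr
  233,000 kr × 28% = 65,240 kr
  → 85,190 kr
  Less low-income housing credit 54,000 kr → 31,190 kr

Alternative minimum tax:
  Adjusted income: 353,000 kr + 87,200 kr + 73,700 kr + 105,900 kr = 619,800 kr
  Less exemption 65,000 kr → base 554,800 kr
  554,800 kr × 26% = 144,248 kr

144,248 kr > 31,190 kr, so the alternative minimum tax is the binding amount.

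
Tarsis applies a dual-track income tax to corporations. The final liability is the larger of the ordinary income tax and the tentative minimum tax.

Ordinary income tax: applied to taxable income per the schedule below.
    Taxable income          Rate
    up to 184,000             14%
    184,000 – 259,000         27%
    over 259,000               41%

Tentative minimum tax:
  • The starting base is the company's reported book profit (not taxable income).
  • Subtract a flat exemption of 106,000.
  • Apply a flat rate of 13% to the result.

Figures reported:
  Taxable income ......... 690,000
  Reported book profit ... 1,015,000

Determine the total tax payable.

222,720

Tentative minimum tax:
  Base (reported book profit): 1,015,000
  Less exemption 106,000 → base 909,000
  909,000 × 13% = 118,170

Ordinary income tax:
  184,000 × 14% = 25,760
  75,000 × 27% = 20,250
  431,000 × 41% = 176,710
  → 222,720

222,720 > 118,170, so the ordinary income tax governs.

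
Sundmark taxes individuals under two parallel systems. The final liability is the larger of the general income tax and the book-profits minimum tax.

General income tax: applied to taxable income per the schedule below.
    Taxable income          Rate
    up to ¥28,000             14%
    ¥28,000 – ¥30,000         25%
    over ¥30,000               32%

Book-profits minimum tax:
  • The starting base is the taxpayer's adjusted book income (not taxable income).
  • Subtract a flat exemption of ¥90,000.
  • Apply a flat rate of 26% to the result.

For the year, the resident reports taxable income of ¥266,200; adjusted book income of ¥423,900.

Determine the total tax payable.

Book-profits minimum tax:
  Base (adjusted book income): ¥423,900
  Less exemption ¥90,000 → base ¥333,900
  ¥333,900 × 26% = ¥86,814

General income tax:
  ¥28,000 × 14% = ¥3,920
  ¥2,000 × 25% = ¥500
  ¥236,200 × 32% = ¥75,584
  → ¥80,004

¥86,814 > ¥80,004, so the book-profits minimum tax is the binding amount.

¥86,814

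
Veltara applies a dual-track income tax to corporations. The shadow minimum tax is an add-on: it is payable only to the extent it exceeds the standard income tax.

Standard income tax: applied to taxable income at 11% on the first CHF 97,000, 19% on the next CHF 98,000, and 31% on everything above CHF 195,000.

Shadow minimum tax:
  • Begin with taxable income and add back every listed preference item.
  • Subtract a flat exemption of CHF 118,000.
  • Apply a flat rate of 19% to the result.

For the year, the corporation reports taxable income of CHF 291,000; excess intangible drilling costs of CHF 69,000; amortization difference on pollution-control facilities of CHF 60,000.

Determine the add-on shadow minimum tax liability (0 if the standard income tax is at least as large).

CHF 0

Shadow minimum tax:
  Adjusted income: CHF 291,000 + CHF 69,000 + CHF 60,000 = CHF 420,000
  Less exemption CHF 118,000 → base CHF 302,000
  CHF 302,000 × 19% = CHF 57,380

Standard income tax:
  CHF 97,000 × 11% = CHF 10,670
  CHF 98,000 × 19% = CHF 18,620
  CHF 96,000 × 31% = CHF 29,760
  → CHF 59,050

CHF 57,380 ≤ CHF 59,050, so no add-on is due.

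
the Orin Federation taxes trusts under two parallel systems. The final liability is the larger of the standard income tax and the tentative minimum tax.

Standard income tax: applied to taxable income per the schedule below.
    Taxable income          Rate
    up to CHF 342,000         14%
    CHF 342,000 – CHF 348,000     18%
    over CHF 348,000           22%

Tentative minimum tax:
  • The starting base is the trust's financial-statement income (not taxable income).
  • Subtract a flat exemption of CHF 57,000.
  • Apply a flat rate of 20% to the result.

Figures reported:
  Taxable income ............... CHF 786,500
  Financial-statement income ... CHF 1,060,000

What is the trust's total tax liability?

CHF 200,600

Standard income tax:
  CHF 342,000 × 14% = CHF 47,880
  CHF 6,000 × 18% = CHF 1,080
  CHF 438,500 × 22% = CHF 96,470
  → CHF 145,430

Tentative minimum tax:
  Base (financial-statement income): CHF 1,060,000
  Less exemption CHF 57,000 → base CHF 1,003,000
  CHF 1,003,000 × 20% = CHF 200,600

CHF 200,600 > CHF 145,430, so the tentative minimum tax is the binding amount.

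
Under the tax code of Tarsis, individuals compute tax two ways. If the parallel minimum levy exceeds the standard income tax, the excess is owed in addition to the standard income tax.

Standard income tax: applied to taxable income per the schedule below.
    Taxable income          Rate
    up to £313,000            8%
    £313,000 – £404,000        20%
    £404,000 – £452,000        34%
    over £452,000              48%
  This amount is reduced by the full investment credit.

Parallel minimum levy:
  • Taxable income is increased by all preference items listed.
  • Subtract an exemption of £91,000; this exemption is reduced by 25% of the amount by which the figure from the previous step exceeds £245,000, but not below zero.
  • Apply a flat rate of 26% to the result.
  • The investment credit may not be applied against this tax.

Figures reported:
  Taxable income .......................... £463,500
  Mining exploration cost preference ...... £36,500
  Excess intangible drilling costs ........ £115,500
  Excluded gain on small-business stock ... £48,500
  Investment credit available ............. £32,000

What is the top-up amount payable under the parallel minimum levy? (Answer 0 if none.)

Parallel minimum levy:
  Adjusted income: £463,500 + £36,500 + £115,500 + £48,500 = £664,000
  Exemption: 25% × (£664,000 − £245,000) = £104,750 ≥ £91,000, so the exemption is fully phased out
  Base: £664,000 − £0 = £664,000
  £664,000 × 26% = £172,640

Standard income tax:
  £313,000 × 8% = £25,040
  £91,000 × 20% = £18,200
  £48,000 × 34% = £16,320
  £11,500 × 48% = £5,520
  → £65,080
  Less investment credit £32,000 → £33,080

Excess of parallel minimum levy over standard income tax: £172,640 − £33,080 = £139,560.

£139,560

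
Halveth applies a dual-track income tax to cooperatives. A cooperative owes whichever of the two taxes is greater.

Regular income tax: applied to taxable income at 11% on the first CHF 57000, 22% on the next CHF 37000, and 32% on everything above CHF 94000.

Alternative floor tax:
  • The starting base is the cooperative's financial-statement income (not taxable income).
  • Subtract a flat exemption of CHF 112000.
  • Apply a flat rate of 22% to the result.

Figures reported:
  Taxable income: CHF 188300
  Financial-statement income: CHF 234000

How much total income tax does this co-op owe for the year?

Alternative floor tax:
  Base (financial-statement income): CHF 234000
  Less exemption CHF 112000 → base CHF 122000
  CHF 122000 × 22% = CHF 26840

Regular income tax:
  CHF 57000 × 11% = CHF 6270
  CHF 37000 × 22% = CHF 8140
  CHF 94300 × 32% = CHF 30176
  → CHF 44586

CHF 44586 > CHF 26840, so the regular income tax governs.

CHF 44586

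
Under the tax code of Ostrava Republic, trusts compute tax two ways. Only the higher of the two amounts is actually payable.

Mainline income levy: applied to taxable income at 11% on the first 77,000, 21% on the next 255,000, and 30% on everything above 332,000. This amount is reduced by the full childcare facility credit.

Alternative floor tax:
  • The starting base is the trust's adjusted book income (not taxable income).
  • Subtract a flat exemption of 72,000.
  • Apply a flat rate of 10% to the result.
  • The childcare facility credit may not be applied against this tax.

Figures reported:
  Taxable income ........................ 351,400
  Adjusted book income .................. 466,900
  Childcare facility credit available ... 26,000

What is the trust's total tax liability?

41,840

Alternative floor tax:
  Base (adjusted book income): 466,900
  Less exemption 72,000 → base 394,900
  394,900 × 10% = 39,490

Mainline income levy:
  77,000 × 11% = 8,470
  255,000 × 21% = 53,550
  19,400 × 30% = 5,820
  → 67,840
  Less childcare facility credit 26,000 → 41,840

41,840 > 39,490, so the mainline income levy governs.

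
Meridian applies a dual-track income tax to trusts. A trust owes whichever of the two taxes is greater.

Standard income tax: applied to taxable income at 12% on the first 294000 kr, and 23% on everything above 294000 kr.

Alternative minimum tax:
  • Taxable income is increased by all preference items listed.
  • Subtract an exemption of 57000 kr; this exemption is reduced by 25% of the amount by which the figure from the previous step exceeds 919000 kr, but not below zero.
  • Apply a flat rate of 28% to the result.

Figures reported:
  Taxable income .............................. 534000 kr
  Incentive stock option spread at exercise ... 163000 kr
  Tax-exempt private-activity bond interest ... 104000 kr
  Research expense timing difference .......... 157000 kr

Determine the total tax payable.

255010 kr

Alternative minimum tax:
  Adjusted income: 534000 kr + 163000 kr + 104000 kr + 157000 kr = 958000 kr
  Exemption: 57000 kr − 25% × (958000 kr − 919000 kr) = 57000 kr − 9750 kr = 47250 kr
  Base: 958000 kr − 47250 kr = 910750 kr
  910750 kr × 28% = 255010 kr

Standard income tax:
  294000 kr × 12% = 35280 kr
  240000 kr × 23% = 55200 kr
  → 90480 kr

255010 kr > 90480 kr, so the alternative minimum tax is the binding amount.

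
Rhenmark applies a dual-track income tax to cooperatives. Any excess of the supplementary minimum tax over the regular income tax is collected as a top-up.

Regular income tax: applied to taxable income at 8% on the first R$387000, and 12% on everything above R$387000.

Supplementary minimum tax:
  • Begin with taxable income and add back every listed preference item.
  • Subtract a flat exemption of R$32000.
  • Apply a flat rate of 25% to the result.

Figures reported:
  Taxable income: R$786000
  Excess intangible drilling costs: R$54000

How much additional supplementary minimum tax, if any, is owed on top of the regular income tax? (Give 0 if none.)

R$123160

Regular income tax:
  R$387000 × 8% = R$30960
  R$399000 × 12% = R$47880
  → R$78840

Supplementary minimum tax:
  Adjusted income: R$786000 + R$54000 = R$840000
  Less exemption R$32000 → base R$808000
  R$808000 × 25% = R$202000

Excess of supplementary minimum tax over regular income tax: R$202000 − R$78840 = R$123160.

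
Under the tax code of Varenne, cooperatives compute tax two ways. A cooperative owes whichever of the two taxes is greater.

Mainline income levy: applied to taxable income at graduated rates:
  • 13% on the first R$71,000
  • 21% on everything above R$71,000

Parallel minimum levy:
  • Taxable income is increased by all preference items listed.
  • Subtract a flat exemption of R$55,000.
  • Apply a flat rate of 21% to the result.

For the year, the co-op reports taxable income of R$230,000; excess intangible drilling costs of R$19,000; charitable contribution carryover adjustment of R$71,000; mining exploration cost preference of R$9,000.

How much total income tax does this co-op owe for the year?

R$57,540

Parallel minimum levy:
  Adjusted income: R$230,000 + R$19,000 + R$71,000 + R$9,000 = R$329,000
  Less exemption R$55,000 → base R$274,000
  R$274,000 × 21% = R$57,540

Mainline income levy:
  R$71,000 × 13% = R$9,230
  R$159,000 × 21% = R$33,390
  → R$42,620

R$57,540 > R$42,620, so the parallel minimum levy is the binding amount.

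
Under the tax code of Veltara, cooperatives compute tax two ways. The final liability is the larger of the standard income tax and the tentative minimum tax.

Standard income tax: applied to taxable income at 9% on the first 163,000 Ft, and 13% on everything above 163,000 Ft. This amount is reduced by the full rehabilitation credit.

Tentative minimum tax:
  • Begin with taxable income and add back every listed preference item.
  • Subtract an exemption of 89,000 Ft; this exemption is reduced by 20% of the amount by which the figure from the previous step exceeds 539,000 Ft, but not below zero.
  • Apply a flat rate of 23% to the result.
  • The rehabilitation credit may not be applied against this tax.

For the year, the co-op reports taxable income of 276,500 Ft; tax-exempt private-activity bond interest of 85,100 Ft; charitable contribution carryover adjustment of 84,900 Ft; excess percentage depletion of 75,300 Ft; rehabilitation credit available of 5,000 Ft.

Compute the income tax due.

99,544 Ft

Tentative minimum tax:
  Adjusted income: 276,500 Ft + 85,100 Ft + 84,900 Ft + 75,300 Ft = 521,800 Ft
  Exemption: 521,800 Ft ≤ 539,000 Ft, so full 89,000 Ft applies
  Base: 521,800 Ft − 89,000 Ft = 432,800 Ft
  432,800 Ft × 23% = 99,544 Ft

Standard income tax:
  163,000 Ft × 9% = 14,670 Ft
  113,500 Ft × 13% = 14,755 Ft
  → 29,425 Ft
  Less rehabilitation credit 5,000 Ft → 24,425 Ft

99,544 Ft > 24,425 Ft, so the tentative minimum tax is the binding amount.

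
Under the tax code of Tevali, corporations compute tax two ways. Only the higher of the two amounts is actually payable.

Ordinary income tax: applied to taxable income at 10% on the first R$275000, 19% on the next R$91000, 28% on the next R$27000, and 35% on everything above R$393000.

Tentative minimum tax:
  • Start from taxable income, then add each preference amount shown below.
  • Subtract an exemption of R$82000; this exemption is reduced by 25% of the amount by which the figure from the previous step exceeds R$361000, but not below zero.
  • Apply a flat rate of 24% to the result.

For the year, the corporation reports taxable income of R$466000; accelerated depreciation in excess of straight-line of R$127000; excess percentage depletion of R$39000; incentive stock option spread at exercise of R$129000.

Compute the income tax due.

R$182640

Tentative minimum tax:
  Adjusted income: R$466000 + R$127000 + R$39000 + R$129000 = R$761000
  Exemption: 25% × (R$761000 − R$361000) = R$100000 ≥ R$82000, so the exemption is fully phased out
  Base: R$761000 − R$0 = R$761000
  R$761000 × 24% = R$182640

Ordinary income tax:
  R$275000 × 10% = R$27500
  R$91000 × 19% = R$17290
  R$27000 × 28% = R$7560
  R$73000 × 35% = R$25550
  → R$77900

R$182640 > R$77900, so the tentative minimum tax is the binding amount.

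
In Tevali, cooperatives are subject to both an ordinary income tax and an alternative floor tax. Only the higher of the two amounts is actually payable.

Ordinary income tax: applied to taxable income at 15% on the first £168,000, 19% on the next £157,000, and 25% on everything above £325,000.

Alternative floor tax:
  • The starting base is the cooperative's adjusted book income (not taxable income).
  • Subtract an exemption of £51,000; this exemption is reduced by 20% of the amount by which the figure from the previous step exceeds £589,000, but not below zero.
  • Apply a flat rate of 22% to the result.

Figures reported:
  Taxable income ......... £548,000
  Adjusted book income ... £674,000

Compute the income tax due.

Alternative floor tax:
  Base (adjusted book income): £674,000
  Exemption: £51,000 − 20% × (£674,000 − £589,000) = £51,000 − £17,000 = £34,000
  Base: £674,000 − £34,000 = £640,000
  £640,000 × 22% = £140,800

Ordinary income tax:
  £168,000 × 15% = £25,200
  £157,000 × 19% = £29,830
  £223,000 × 25% = £55,750
  → £110,780

£140,800 > £110,780, so the alternative floor tax is the binding amount.

£140,800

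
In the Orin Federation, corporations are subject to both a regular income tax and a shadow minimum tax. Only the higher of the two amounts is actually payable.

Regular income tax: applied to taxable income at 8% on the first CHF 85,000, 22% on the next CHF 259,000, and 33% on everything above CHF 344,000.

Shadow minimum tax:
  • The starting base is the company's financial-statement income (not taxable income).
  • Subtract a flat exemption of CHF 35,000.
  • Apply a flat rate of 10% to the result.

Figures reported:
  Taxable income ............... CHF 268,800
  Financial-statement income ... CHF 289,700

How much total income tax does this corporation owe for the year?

CHF 47,236

Regular income tax:
  CHF 85,000 × 8% = CHF 6,800
  CHF 183,800 × 22% = CHF 40,436
  → CHF 47,236

Shadow minimum tax:
  Base (financial-statement income): CHF 289,700
  Less exemption CHF 35,000 → base CHF 254,700
  CHF 254,700 × 10% = CHF 25,470

CHF 47,236 > CHF 25,470, so the regular income tax governs.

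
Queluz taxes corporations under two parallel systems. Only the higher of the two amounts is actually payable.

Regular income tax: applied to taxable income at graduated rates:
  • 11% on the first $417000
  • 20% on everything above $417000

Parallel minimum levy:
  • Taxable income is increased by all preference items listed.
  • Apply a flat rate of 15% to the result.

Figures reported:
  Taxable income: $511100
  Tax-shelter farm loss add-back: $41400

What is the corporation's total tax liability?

$82875

Regular income tax:
  $417000 × 11% = $45870
  $94100 × 20% = $18820
  → $64690

Parallel minimum levy:
  Adjusted income: $511100 + $41400 = $552500
  $552500 × 15% = $82875

$82875 > $64690, so the parallel minimum levy is the binding amount.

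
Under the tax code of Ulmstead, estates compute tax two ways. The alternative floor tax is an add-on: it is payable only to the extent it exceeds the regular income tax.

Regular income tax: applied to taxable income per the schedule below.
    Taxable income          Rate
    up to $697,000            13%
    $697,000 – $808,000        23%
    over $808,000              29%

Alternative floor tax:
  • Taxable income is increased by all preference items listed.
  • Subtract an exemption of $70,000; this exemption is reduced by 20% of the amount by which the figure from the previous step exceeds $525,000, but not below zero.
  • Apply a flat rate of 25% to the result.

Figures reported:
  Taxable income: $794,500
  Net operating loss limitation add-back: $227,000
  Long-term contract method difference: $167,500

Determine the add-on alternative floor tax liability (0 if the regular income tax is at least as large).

Alternative floor tax:
  Adjusted income: $794,500 + $227,000 + $167,500 = $1,189,000
  Exemption: 20% × ($1,189,000 − $525,000) = $132,800 ≥ $70,000, so the exemption is fully phased out
  Base: $1,189,000 − $0 = $1,189,000
  $1,189,000 × 25% = $297,250

Regular income tax:
  $697,000 × 13% = $90,610
  $97,500 × 23% = $22,425
  → $113,035

Excess of alternative floor tax over regular income tax: $297,250 − $113,035 = $184,215.

$184,215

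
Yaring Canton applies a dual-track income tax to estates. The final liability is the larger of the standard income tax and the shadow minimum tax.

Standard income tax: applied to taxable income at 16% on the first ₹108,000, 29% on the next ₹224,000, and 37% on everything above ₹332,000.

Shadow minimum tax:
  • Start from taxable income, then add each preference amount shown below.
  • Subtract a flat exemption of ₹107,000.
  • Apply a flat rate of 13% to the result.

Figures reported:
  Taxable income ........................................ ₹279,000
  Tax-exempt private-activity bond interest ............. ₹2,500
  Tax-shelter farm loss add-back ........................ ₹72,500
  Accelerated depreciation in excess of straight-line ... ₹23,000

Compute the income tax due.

₹66,870

Standard income tax:
  ₹108,000 × 16% = ₹17,280
  ₹171,000 × 29% = ₹49,590
  → ₹66,870

Shadow minimum tax:
  Adjusted income: ₹279,000 + ₹2,500 + ₹72,500 + ₹23,000 = ₹377,000
  Less exemption ₹107,000 → base ₹270,000
  ₹270,000 × 13% = ₹35,100

₹66,870 > ₹35,100, so the standard income tax governs.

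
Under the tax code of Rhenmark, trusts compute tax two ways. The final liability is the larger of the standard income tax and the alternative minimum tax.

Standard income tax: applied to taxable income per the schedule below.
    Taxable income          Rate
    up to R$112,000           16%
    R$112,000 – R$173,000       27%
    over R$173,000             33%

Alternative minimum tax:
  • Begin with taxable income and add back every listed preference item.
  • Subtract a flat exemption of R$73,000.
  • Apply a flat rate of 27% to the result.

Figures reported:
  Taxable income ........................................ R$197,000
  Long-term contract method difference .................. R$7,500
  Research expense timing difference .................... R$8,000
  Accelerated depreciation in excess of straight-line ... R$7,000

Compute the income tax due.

R$42,310

Standard income tax:
  R$112,000 × 16% = R$17,920
  R$61,000 × 27% = R$16,470
  R$24,000 × 33% = R$7,920
  → R$42,310

Alternative minimum tax:
  Adjusted income: R$197,000 + R$7,500 + R$8,000 + R$7,000 = R$219,500
  Less exemption R$73,000 → base R$146,500
  R$146,500 × 27% = R$39,555

R$42,310 > R$39,555, so the standard income tax governs.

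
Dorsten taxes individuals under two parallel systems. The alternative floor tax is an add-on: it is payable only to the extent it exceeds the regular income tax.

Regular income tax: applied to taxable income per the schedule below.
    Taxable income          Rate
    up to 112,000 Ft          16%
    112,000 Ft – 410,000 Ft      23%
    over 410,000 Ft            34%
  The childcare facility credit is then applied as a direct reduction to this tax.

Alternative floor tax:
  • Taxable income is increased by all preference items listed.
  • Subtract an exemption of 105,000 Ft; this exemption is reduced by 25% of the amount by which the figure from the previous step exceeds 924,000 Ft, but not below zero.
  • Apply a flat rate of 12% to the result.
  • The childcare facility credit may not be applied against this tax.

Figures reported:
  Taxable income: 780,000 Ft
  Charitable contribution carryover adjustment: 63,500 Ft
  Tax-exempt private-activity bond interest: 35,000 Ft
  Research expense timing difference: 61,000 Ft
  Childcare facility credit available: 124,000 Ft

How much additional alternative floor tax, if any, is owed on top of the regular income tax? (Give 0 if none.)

Alternative floor tax:
  Adjusted income: 780,000 Ft + 63,500 Ft + 35,000 Ft + 61,000 Ft = 939,500 Ft
  Exemption: 105,000 Ft − 25% × (939,500 Ft − 924,000 Ft) = 105,000 Ft − 3,875 Ft = 101,125 Ft
  Base: 939,500 Ft − 101,125 Ft = 838,375 Ft
  838,375 Ft × 12% = 100,605 Ft

Regular income tax:
  112,000 Ft × 16% = 17,920 Ft
  298,000 Ft × 23% = 68,540 Ft
  370,000 Ft × 34% = 125,800 Ft
  → 212,260 Ft
  Less childcare facility credit 124,000 Ft → 88,260 Ft

Excess of alternative floor tax over regular income tax: 100,605 Ft − 88,260 Ft = 12,345 Ft.

12,345 Ft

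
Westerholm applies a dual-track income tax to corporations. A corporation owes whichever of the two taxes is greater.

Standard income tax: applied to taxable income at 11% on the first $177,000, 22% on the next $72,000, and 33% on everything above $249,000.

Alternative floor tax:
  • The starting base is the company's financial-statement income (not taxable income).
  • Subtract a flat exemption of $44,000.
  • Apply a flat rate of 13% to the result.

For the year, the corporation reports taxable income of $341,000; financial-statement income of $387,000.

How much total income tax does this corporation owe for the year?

$65,670

Alternative floor tax:
  Base (financial-statement income): $387,000
  Less exemption $44,000 → base $343,000
  $343,000 × 13% = $44,590

Standard income tax:
  $177,000 × 11% = $19,470
  $72,000 × 22% = $15,840
  $92,000 × 33% = $30,360
  → $65,670

$65,670 > $44,590, so the standard income tax governs.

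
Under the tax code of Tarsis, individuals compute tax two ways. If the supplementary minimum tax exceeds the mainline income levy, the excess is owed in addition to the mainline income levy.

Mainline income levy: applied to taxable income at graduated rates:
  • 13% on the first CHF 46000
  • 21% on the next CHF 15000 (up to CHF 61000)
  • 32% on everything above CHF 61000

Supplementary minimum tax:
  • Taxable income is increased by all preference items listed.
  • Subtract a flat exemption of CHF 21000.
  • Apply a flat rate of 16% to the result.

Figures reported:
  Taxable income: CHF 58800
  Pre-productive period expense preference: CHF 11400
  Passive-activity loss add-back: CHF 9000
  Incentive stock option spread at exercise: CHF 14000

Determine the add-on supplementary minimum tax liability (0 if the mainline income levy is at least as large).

Supplementary minimum tax:
  Adjusted income: CHF 58800 + CHF 11400 + CHF 9000 + CHF 14000 = CHF 93200
  Less exemption CHF 21000 → base CHF 72200
  CHF 72200 × 16% = CHF 11552

Mainline income levy:
  CHF 46000 × 13% = CHF 5980
  CHF 12800 × 21% = CHF 2688
  → CHF 8668

Excess of supplementary minimum tax over mainline income levy: CHF 11552 − CHF 8668 = CHF 2884.

CHF 2884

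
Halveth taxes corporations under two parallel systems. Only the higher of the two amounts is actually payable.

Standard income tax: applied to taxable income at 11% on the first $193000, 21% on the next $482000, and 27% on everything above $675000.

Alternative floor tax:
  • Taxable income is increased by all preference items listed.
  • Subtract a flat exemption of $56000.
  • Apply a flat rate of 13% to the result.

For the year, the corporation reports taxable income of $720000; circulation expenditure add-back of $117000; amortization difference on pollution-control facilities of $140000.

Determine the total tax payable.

$134600

Standard income tax:
  $193000 × 11% = $21230
  $482000 × 21% = $101220
  $45000 × 27% = $12150
  → $134600

Alternative floor tax:
  Adjusted income: $720000 + $117000 + $140000 = $977000
  Less exemption $56000 → base $921000
  $921000 × 13% = $119730

$134600 > $119730, so the standard income tax governs.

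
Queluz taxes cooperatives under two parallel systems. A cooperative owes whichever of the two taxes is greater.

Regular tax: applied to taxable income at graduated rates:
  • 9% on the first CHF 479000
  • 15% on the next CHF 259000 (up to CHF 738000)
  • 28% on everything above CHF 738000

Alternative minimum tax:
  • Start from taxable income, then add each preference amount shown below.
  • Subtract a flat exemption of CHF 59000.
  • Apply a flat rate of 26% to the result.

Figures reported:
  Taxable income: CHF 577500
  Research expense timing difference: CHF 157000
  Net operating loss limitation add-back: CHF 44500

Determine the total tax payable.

Regular tax:
  CHF 479000 × 9% = CHF 43110
  CHF 98500 × 15% = CHF 14775
  → CHF 57885

Alternative minimum tax:
  Adjusted income: CHF 577500 + CHF 157000 + CHF 44500 = CHF 779000
  Less exemption CHF 59000 → base CHF 720000
  CHF 720000 × 26% = CHF 187200

CHF 187200 > CHF 57885, so the alternative minimum tax is the binding amount.

CHF 187200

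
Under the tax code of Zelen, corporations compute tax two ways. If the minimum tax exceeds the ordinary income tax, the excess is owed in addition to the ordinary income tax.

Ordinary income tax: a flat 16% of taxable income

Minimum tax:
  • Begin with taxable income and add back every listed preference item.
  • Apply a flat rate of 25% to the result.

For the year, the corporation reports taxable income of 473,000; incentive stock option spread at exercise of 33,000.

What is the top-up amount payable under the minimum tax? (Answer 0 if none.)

Ordinary income tax:
  473,000 × 16% = 75,680

Minimum tax:
  Adjusted income: 473,000 + 33,000 = 506,000
  506,000 × 25% = 126,500

Excess of minimum tax over ordinary income tax: 126,500 − 75,680 = 50,820.

50,820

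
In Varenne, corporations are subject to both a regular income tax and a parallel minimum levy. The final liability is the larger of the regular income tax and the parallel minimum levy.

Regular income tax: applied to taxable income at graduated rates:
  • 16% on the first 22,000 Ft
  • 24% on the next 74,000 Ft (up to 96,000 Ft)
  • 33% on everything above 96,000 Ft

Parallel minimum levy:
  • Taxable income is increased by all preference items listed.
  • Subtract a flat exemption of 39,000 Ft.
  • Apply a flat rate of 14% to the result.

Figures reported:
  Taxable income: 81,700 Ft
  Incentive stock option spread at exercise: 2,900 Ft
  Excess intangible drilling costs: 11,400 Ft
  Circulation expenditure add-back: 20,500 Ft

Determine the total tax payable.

17,848 Ft

Parallel minimum levy:
  Adjusted income: 81,700 Ft + 2,900 Ft + 11,400 Ft + 20,500 Ft = 116,500 Ft
  Less exemption 39,000 Ft → base 77,500 Ft
  77,500 Ft × 14% = 10,850 Ft

Regular income tax:
  22,000 Ft × 16% = 3,520 Ft
  59,700 Ft × 24% = 14,328 Ft
  → 17,848 Ft

17,848 Ft > 10,850 Ft, so the regular income tax governs.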